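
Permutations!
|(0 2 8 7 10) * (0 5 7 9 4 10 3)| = |(0 2 8 9 4 10 5 7 3)| = 9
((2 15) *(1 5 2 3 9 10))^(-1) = (1 10 9 3 15 2 5) = [0, 10, 5, 15, 4, 1, 6, 7, 8, 3, 9, 11, 12, 13, 14, 2]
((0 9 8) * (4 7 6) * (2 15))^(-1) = (0 8 9)(2 15)(4 6 7) = [8, 1, 15, 3, 6, 5, 7, 4, 9, 0, 10, 11, 12, 13, 14, 2]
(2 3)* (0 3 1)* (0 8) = (0 3 2 1 8) = [3, 8, 1, 2, 4, 5, 6, 7, 0]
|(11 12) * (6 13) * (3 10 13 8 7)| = |(3 10 13 6 8 7)(11 12)| = 6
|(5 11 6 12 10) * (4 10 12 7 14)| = |(4 10 5 11 6 7 14)| = 7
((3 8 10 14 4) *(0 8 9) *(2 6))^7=[0, 1, 6, 3, 4, 5, 2, 7, 8, 9, 10, 11, 12, 13, 14]=(14)(2 6)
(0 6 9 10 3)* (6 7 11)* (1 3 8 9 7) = (0 1 3)(6 7 11)(8 9 10) = [1, 3, 2, 0, 4, 5, 7, 11, 9, 10, 8, 6]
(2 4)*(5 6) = (2 4)(5 6) = [0, 1, 4, 3, 2, 6, 5]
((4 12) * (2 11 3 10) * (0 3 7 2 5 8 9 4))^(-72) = (12) = [0, 1, 2, 3, 4, 5, 6, 7, 8, 9, 10, 11, 12]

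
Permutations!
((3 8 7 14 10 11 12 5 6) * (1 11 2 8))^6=(2 8 7 14 10)=[0, 1, 8, 3, 4, 5, 6, 14, 7, 9, 2, 11, 12, 13, 10]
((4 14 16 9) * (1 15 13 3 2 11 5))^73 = (1 3 5 13 11 15 2)(4 14 16 9) = [0, 3, 1, 5, 14, 13, 6, 7, 8, 4, 10, 15, 12, 11, 16, 2, 9]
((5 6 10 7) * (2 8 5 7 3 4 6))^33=[0, 1, 2, 4, 6, 5, 10, 7, 8, 9, 3]=(3 4 6 10)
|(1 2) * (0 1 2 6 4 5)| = |(0 1 6 4 5)| = 5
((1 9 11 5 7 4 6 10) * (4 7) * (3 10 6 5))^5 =(11)(4 5) =[0, 1, 2, 3, 5, 4, 6, 7, 8, 9, 10, 11]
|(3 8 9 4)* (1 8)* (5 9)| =|(1 8 5 9 4 3)| =6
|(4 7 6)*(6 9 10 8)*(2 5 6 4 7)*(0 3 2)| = 10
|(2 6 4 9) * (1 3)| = 4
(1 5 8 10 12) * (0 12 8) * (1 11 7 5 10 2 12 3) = (0 3 1 10 8 2 12 11 7 5) = [3, 10, 12, 1, 4, 0, 6, 5, 2, 9, 8, 7, 11]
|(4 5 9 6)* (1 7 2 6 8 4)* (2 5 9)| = 15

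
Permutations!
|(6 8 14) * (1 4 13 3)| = |(1 4 13 3)(6 8 14)| = 12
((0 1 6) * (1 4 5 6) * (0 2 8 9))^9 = [5, 1, 9, 3, 6, 2, 8, 7, 0, 4] = (0 5 2 9 4 6 8)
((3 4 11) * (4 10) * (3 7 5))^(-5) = (3 10 4 11 7 5) = [0, 1, 2, 10, 11, 3, 6, 5, 8, 9, 4, 7]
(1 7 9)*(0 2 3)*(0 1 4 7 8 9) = (0 2 3 1 8 9 4 7) = [2, 8, 3, 1, 7, 5, 6, 0, 9, 4]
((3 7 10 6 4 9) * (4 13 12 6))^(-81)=(13)(3 9 4 10 7)=[0, 1, 2, 9, 10, 5, 6, 3, 8, 4, 7, 11, 12, 13]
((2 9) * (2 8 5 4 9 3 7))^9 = (4 9 8 5) = [0, 1, 2, 3, 9, 4, 6, 7, 5, 8]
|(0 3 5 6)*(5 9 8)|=|(0 3 9 8 5 6)|=6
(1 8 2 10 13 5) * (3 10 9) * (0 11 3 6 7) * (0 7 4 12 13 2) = [11, 8, 9, 10, 12, 1, 4, 7, 0, 6, 2, 3, 13, 5] = (0 11 3 10 2 9 6 4 12 13 5 1 8)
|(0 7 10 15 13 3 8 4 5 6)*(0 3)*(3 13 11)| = |(0 7 10 15 11 3 8 4 5 6 13)| = 11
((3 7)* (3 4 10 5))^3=(3 10 7 5 4)=[0, 1, 2, 10, 3, 4, 6, 5, 8, 9, 7]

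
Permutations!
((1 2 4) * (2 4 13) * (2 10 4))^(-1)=(1 4 10 13 2)=[0, 4, 1, 3, 10, 5, 6, 7, 8, 9, 13, 11, 12, 2]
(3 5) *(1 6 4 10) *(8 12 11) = (1 6 4 10)(3 5)(8 12 11) = [0, 6, 2, 5, 10, 3, 4, 7, 12, 9, 1, 8, 11]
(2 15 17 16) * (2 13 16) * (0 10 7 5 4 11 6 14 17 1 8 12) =(0 10 7 5 4 11 6 14 17 2 15 1 8 12)(13 16) =[10, 8, 15, 3, 11, 4, 14, 5, 12, 9, 7, 6, 0, 16, 17, 1, 13, 2]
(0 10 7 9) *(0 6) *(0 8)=(0 10 7 9 6 8)=[10, 1, 2, 3, 4, 5, 8, 9, 0, 6, 7]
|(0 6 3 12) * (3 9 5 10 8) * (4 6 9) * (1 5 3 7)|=|(0 9 3 12)(1 5 10 8 7)(4 6)|=20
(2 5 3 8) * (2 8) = (8)(2 5 3) = [0, 1, 5, 2, 4, 3, 6, 7, 8]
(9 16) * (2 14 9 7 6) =[0, 1, 14, 3, 4, 5, 2, 6, 8, 16, 10, 11, 12, 13, 9, 15, 7] =(2 14 9 16 7 6)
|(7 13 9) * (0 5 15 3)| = 12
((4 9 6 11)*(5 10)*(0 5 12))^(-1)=(0 12 10 5)(4 11 6 9)=[12, 1, 2, 3, 11, 0, 9, 7, 8, 4, 5, 6, 10]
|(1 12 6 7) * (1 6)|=|(1 12)(6 7)|=2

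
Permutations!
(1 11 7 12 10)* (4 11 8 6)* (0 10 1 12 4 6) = (0 10 12 1 8)(4 11 7) = [10, 8, 2, 3, 11, 5, 6, 4, 0, 9, 12, 7, 1]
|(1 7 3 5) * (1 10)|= 5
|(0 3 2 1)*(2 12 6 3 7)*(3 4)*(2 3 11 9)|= |(0 7 3 12 6 4 11 9 2 1)|= 10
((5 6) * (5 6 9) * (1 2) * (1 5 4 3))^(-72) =(9) =[0, 1, 2, 3, 4, 5, 6, 7, 8, 9]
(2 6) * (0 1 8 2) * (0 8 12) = (0 1 12)(2 6 8) = [1, 12, 6, 3, 4, 5, 8, 7, 2, 9, 10, 11, 0]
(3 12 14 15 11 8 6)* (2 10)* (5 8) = (2 10)(3 12 14 15 11 5 8 6) = [0, 1, 10, 12, 4, 8, 3, 7, 6, 9, 2, 5, 14, 13, 15, 11]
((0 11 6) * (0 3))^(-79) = (0 11 6 3) = [11, 1, 2, 0, 4, 5, 3, 7, 8, 9, 10, 6]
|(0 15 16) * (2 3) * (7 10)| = 6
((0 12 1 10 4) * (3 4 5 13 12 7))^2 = (0 3)(1 5 12 10 13)(4 7) = [3, 5, 2, 0, 7, 12, 6, 4, 8, 9, 13, 11, 10, 1]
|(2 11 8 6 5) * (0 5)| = 6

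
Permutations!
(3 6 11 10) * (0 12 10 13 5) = (0 12 10 3 6 11 13 5) = [12, 1, 2, 6, 4, 0, 11, 7, 8, 9, 3, 13, 10, 5]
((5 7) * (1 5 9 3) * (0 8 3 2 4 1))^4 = (0 8 3)(1 2 7)(4 9 5) = [8, 2, 7, 0, 9, 4, 6, 1, 3, 5]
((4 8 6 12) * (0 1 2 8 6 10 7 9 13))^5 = (0 7 2 13 10 1 9 8)(4 12 6) = [7, 9, 13, 3, 12, 5, 4, 2, 0, 8, 1, 11, 6, 10]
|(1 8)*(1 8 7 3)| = |(8)(1 7 3)| = 3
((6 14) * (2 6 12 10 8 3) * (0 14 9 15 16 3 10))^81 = (2 15)(3 9)(6 16)(8 10) = [0, 1, 15, 9, 4, 5, 16, 7, 10, 3, 8, 11, 12, 13, 14, 2, 6]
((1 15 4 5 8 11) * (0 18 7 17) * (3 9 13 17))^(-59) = (0 9 18 13 7 17 3)(1 15 4 5 8 11) = [9, 15, 2, 0, 5, 8, 6, 17, 11, 18, 10, 1, 12, 7, 14, 4, 16, 3, 13]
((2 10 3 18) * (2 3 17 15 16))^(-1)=(2 16 15 17 10)(3 18)=[0, 1, 16, 18, 4, 5, 6, 7, 8, 9, 2, 11, 12, 13, 14, 17, 15, 10, 3]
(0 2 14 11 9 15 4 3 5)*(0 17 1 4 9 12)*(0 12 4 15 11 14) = [2, 15, 0, 5, 3, 17, 6, 7, 8, 11, 10, 4, 12, 13, 14, 9, 16, 1] = (0 2)(1 15 9 11 4 3 5 17)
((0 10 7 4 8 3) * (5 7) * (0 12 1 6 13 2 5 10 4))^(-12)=(0 7 5 2 13 6 1 12 3 8 4)=[7, 12, 13, 8, 0, 2, 1, 5, 4, 9, 10, 11, 3, 6]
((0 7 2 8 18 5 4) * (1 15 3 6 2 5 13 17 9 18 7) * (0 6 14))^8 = (18)(0 3 1 14 15)(2 7 4)(5 6 8) = [3, 14, 7, 1, 2, 6, 8, 4, 5, 9, 10, 11, 12, 13, 15, 0, 16, 17, 18]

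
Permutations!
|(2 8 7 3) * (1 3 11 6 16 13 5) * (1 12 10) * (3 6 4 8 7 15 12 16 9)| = 12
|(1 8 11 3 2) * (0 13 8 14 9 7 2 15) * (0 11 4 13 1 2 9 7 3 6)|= 9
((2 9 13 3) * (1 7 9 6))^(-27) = (1 7 9 13 3 2 6) = [0, 7, 6, 2, 4, 5, 1, 9, 8, 13, 10, 11, 12, 3]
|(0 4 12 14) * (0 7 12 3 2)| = |(0 4 3 2)(7 12 14)| = 12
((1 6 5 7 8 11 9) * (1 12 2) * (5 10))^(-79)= [0, 6, 1, 3, 4, 7, 10, 8, 11, 12, 5, 9, 2]= (1 6 10 5 7 8 11 9 12 2)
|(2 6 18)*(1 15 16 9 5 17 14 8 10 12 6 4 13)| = |(1 15 16 9 5 17 14 8 10 12 6 18 2 4 13)| = 15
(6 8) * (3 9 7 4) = [0, 1, 2, 9, 3, 5, 8, 4, 6, 7] = (3 9 7 4)(6 8)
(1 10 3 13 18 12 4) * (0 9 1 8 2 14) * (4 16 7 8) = [9, 10, 14, 13, 4, 5, 6, 8, 2, 1, 3, 11, 16, 18, 0, 15, 7, 17, 12] = (0 9 1 10 3 13 18 12 16 7 8 2 14)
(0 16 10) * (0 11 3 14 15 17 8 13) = (0 16 10 11 3 14 15 17 8 13) = [16, 1, 2, 14, 4, 5, 6, 7, 13, 9, 11, 3, 12, 0, 15, 17, 10, 8]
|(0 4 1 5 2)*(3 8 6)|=15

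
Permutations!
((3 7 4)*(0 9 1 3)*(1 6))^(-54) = (0 6 3 4 9 1 7) = [6, 7, 2, 4, 9, 5, 3, 0, 8, 1]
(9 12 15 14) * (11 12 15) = [0, 1, 2, 3, 4, 5, 6, 7, 8, 15, 10, 12, 11, 13, 9, 14] = (9 15 14)(11 12)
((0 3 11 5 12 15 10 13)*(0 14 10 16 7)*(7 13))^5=(0 15 7 12 10 5 14 11 13 3 16)=[15, 1, 2, 16, 4, 14, 6, 12, 8, 9, 5, 13, 10, 3, 11, 7, 0]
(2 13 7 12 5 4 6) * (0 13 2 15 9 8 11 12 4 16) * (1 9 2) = (0 13 7 4 6 15 2 1 9 8 11 12 5 16) = [13, 9, 1, 3, 6, 16, 15, 4, 11, 8, 10, 12, 5, 7, 14, 2, 0]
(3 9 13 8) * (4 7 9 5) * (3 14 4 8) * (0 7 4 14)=(14)(0 7 9 13 3 5 8)=[7, 1, 2, 5, 4, 8, 6, 9, 0, 13, 10, 11, 12, 3, 14]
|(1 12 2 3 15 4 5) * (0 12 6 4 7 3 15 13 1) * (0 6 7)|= |(0 12 2 15)(1 7 3 13)(4 5 6)|= 12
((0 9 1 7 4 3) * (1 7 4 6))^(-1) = [3, 6, 2, 4, 1, 5, 7, 9, 8, 0] = (0 3 4 1 6 7 9)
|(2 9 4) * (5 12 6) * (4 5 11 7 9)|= 6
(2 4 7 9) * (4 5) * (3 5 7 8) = (2 7 9)(3 5 4 8) = [0, 1, 7, 5, 8, 4, 6, 9, 3, 2]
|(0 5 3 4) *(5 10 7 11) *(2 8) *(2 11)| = |(0 10 7 2 8 11 5 3 4)| = 9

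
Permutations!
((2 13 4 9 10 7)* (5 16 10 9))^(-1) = (2 7 10 16 5 4 13) = [0, 1, 7, 3, 13, 4, 6, 10, 8, 9, 16, 11, 12, 2, 14, 15, 5]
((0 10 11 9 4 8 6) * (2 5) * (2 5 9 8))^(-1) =[6, 1, 4, 3, 9, 5, 8, 7, 11, 2, 0, 10] =(0 6 8 11 10)(2 4 9)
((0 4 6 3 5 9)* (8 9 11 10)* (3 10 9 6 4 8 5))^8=(0 8 6 10 5 11 9)=[8, 1, 2, 3, 4, 11, 10, 7, 6, 0, 5, 9]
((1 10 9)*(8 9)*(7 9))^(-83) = [0, 8, 2, 3, 4, 5, 6, 1, 9, 10, 7] = (1 8 9 10 7)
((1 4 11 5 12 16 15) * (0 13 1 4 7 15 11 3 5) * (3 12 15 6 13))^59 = (0 15 16 3 4 11 5 12)(1 13 6 7) = [15, 13, 2, 4, 11, 12, 7, 1, 8, 9, 10, 5, 0, 6, 14, 16, 3]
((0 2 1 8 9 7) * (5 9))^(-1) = (0 7 9 5 8 1 2) = [7, 2, 0, 3, 4, 8, 6, 9, 1, 5]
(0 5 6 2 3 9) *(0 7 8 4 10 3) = (0 5 6 2)(3 9 7 8 4 10) = [5, 1, 0, 9, 10, 6, 2, 8, 4, 7, 3]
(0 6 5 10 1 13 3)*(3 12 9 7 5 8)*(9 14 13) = (0 6 8 3)(1 9 7 5 10)(12 14 13) = [6, 9, 2, 0, 4, 10, 8, 5, 3, 7, 1, 11, 14, 12, 13]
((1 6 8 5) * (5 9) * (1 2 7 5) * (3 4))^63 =(1 9 8 6)(3 4) =[0, 9, 2, 4, 3, 5, 1, 7, 6, 8]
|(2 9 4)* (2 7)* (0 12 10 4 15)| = 8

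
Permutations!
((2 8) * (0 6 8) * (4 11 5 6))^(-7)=(11)=[0, 1, 2, 3, 4, 5, 6, 7, 8, 9, 10, 11]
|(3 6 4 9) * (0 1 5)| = 12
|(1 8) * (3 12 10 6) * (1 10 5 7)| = 8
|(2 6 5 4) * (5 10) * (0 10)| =6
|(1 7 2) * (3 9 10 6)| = |(1 7 2)(3 9 10 6)| = 12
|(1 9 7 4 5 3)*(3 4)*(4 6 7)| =|(1 9 4 5 6 7 3)| =7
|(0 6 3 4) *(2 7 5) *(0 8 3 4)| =|(0 6 4 8 3)(2 7 5)| =15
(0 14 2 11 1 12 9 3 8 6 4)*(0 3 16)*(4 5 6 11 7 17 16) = (0 14 2 7 17 16)(1 12 9 4 3 8 11)(5 6) = [14, 12, 7, 8, 3, 6, 5, 17, 11, 4, 10, 1, 9, 13, 2, 15, 0, 16]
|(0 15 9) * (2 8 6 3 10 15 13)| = 9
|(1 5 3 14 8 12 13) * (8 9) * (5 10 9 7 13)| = |(1 10 9 8 12 5 3 14 7 13)| = 10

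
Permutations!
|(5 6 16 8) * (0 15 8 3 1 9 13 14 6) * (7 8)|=35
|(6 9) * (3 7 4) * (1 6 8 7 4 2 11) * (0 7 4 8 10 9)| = |(0 7 2 11 1 6)(3 8 4)(9 10)| = 6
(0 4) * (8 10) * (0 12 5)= (0 4 12 5)(8 10)= [4, 1, 2, 3, 12, 0, 6, 7, 10, 9, 8, 11, 5]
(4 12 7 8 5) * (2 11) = (2 11)(4 12 7 8 5) = [0, 1, 11, 3, 12, 4, 6, 8, 5, 9, 10, 2, 7]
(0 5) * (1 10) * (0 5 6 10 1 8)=(0 6 10 8)=[6, 1, 2, 3, 4, 5, 10, 7, 0, 9, 8]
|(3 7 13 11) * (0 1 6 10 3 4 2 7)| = |(0 1 6 10 3)(2 7 13 11 4)| = 5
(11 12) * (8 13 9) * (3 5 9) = (3 5 9 8 13)(11 12) = [0, 1, 2, 5, 4, 9, 6, 7, 13, 8, 10, 12, 11, 3]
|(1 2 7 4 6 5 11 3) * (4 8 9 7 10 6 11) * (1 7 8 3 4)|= 10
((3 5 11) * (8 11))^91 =(3 11 8 5) =[0, 1, 2, 11, 4, 3, 6, 7, 5, 9, 10, 8]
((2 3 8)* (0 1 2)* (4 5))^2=(0 2 8 1 3)=[2, 3, 8, 0, 4, 5, 6, 7, 1]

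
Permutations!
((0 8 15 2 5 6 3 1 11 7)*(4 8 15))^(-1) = (0 7 11 1 3 6 5 2 15)(4 8) = [7, 3, 15, 6, 8, 2, 5, 11, 4, 9, 10, 1, 12, 13, 14, 0]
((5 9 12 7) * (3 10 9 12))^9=(12)=[0, 1, 2, 3, 4, 5, 6, 7, 8, 9, 10, 11, 12]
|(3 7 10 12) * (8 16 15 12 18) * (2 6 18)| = 10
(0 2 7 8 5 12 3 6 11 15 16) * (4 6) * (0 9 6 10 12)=(0 2 7 8 5)(3 4 10 12)(6 11 15 16 9)=[2, 1, 7, 4, 10, 0, 11, 8, 5, 6, 12, 15, 3, 13, 14, 16, 9]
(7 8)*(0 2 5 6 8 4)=[2, 1, 5, 3, 0, 6, 8, 4, 7]=(0 2 5 6 8 7 4)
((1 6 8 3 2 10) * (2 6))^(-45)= [0, 1, 2, 3, 4, 5, 6, 7, 8, 9, 10]= (10)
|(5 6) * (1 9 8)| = 6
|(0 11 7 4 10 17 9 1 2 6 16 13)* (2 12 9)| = 30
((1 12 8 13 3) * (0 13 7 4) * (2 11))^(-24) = [0, 1, 2, 3, 4, 5, 6, 7, 8, 9, 10, 11, 12, 13] = (13)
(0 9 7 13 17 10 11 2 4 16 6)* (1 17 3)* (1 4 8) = [9, 17, 8, 4, 16, 5, 0, 13, 1, 7, 11, 2, 12, 3, 14, 15, 6, 10] = (0 9 7 13 3 4 16 6)(1 17 10 11 2 8)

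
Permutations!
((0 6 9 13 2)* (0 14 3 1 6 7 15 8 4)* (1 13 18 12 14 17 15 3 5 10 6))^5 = [17, 1, 0, 8, 2, 12, 5, 15, 13, 10, 14, 11, 9, 4, 18, 3, 16, 7, 6] = (0 17 7 15 3 8 13 4 2)(5 12 9 10 14 18 6)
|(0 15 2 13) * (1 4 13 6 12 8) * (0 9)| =10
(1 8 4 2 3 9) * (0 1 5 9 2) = (0 1 8 4)(2 3)(5 9) = [1, 8, 3, 2, 0, 9, 6, 7, 4, 5]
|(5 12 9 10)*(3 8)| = 4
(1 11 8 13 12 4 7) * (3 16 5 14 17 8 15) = [0, 11, 2, 16, 7, 14, 6, 1, 13, 9, 10, 15, 4, 12, 17, 3, 5, 8] = (1 11 15 3 16 5 14 17 8 13 12 4 7)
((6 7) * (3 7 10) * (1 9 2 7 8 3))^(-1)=[0, 10, 9, 8, 4, 5, 7, 2, 3, 1, 6]=(1 10 6 7 2 9)(3 8)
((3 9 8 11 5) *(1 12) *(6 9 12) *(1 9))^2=(3 9 11)(5 12 8)=[0, 1, 2, 9, 4, 12, 6, 7, 5, 11, 10, 3, 8]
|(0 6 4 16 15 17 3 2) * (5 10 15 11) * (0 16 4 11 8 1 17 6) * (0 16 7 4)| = 45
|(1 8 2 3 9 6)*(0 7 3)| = 8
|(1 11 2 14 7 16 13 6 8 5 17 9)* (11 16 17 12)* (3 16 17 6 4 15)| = 120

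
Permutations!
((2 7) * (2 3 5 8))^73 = (2 5 7 8 3) = [0, 1, 5, 2, 4, 7, 6, 8, 3]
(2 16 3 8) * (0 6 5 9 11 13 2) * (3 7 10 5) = [6, 1, 16, 8, 4, 9, 3, 10, 0, 11, 5, 13, 12, 2, 14, 15, 7] = (0 6 3 8)(2 16 7 10 5 9 11 13)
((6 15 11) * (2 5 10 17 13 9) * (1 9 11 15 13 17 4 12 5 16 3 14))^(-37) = (17)(1 14 3 16 2 9)(4 10 5 12)(6 11 13) = [0, 14, 9, 16, 10, 12, 11, 7, 8, 1, 5, 13, 4, 6, 3, 15, 2, 17]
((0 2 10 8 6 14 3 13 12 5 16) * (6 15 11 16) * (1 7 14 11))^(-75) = (16) = [0, 1, 2, 3, 4, 5, 6, 7, 8, 9, 10, 11, 12, 13, 14, 15, 16]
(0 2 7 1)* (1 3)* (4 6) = (0 2 7 3 1)(4 6) = [2, 0, 7, 1, 6, 5, 4, 3]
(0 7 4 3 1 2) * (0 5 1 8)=(0 7 4 3 8)(1 2 5)=[7, 2, 5, 8, 3, 1, 6, 4, 0]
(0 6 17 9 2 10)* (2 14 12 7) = [6, 1, 10, 3, 4, 5, 17, 2, 8, 14, 0, 11, 7, 13, 12, 15, 16, 9] = (0 6 17 9 14 12 7 2 10)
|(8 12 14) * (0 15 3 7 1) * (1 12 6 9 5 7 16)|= |(0 15 3 16 1)(5 7 12 14 8 6 9)|= 35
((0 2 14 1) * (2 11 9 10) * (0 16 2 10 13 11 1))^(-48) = [16, 2, 0, 3, 4, 5, 6, 7, 8, 9, 10, 11, 12, 13, 1, 15, 14] = (0 16 14 1 2)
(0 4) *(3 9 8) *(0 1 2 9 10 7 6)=(0 4 1 2 9 8 3 10 7 6)=[4, 2, 9, 10, 1, 5, 0, 6, 3, 8, 7]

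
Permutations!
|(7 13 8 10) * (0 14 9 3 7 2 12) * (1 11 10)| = 12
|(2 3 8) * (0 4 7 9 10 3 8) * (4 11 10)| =12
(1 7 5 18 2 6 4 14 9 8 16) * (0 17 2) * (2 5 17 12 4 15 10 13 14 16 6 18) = [12, 7, 18, 3, 16, 2, 15, 17, 6, 8, 13, 11, 4, 14, 9, 10, 1, 5, 0] = (0 12 4 16 1 7 17 5 2 18)(6 15 10 13 14 9 8)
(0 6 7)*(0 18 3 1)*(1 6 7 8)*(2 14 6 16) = (0 7 18 3 16 2 14 6 8 1) = [7, 0, 14, 16, 4, 5, 8, 18, 1, 9, 10, 11, 12, 13, 6, 15, 2, 17, 3]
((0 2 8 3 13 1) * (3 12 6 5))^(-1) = (0 1 13 3 5 6 12 8 2) = [1, 13, 0, 5, 4, 6, 12, 7, 2, 9, 10, 11, 8, 3]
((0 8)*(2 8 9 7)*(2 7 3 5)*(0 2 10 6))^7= [9, 1, 8, 5, 4, 10, 0, 7, 2, 3, 6]= (0 9 3 5 10 6)(2 8)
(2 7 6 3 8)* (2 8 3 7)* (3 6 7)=(8)(3 6)=[0, 1, 2, 6, 4, 5, 3, 7, 8]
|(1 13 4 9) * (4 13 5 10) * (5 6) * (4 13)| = 7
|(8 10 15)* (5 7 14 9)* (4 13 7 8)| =9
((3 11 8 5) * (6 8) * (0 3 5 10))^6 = (11) = [0, 1, 2, 3, 4, 5, 6, 7, 8, 9, 10, 11]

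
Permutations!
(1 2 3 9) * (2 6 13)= (1 6 13 2 3 9)= [0, 6, 3, 9, 4, 5, 13, 7, 8, 1, 10, 11, 12, 2]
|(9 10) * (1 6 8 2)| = 4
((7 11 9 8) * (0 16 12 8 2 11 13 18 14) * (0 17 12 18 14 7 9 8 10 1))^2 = (0 18 13 17 10)(1 16 7 14 12)(2 8)(9 11) = [18, 16, 8, 3, 4, 5, 6, 14, 2, 11, 0, 9, 1, 17, 12, 15, 7, 10, 13]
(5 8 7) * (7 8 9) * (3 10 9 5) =(3 10 9 7) =[0, 1, 2, 10, 4, 5, 6, 3, 8, 7, 9]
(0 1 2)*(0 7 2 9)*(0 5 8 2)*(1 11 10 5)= (0 11 10 5 8 2 7)(1 9)= [11, 9, 7, 3, 4, 8, 6, 0, 2, 1, 5, 10]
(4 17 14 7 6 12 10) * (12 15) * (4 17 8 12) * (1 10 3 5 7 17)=[0, 10, 2, 5, 8, 7, 15, 6, 12, 9, 1, 11, 3, 13, 17, 4, 16, 14]=(1 10)(3 5 7 6 15 4 8 12)(14 17)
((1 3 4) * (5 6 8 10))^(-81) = (5 10 8 6) = [0, 1, 2, 3, 4, 10, 5, 7, 6, 9, 8]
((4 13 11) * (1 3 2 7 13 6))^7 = (1 6 4 11 13 7 2 3) = [0, 6, 3, 1, 11, 5, 4, 2, 8, 9, 10, 13, 12, 7]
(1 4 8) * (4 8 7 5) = [0, 8, 2, 3, 7, 4, 6, 5, 1] = (1 8)(4 7 5)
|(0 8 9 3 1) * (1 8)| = |(0 1)(3 8 9)| = 6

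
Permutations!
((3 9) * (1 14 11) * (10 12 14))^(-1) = (1 11 14 12 10)(3 9) = [0, 11, 2, 9, 4, 5, 6, 7, 8, 3, 1, 14, 10, 13, 12]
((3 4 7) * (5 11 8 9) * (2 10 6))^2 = (2 6 10)(3 7 4)(5 8)(9 11) = [0, 1, 6, 7, 3, 8, 10, 4, 5, 11, 2, 9]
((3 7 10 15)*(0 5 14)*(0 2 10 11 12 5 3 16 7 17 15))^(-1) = (0 10 2 14 5 12 11 7 16 15 17 3) = [10, 1, 14, 0, 4, 12, 6, 16, 8, 9, 2, 7, 11, 13, 5, 17, 15, 3]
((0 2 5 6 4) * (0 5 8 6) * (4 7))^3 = [6, 1, 7, 3, 2, 8, 5, 0, 4] = (0 6 5 8 4 2 7)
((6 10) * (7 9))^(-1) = (6 10)(7 9) = [0, 1, 2, 3, 4, 5, 10, 9, 8, 7, 6]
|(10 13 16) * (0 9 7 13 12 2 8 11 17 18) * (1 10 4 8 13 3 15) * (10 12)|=|(0 9 7 3 15 1 12 2 13 16 4 8 11 17 18)|=15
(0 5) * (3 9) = (0 5)(3 9) = [5, 1, 2, 9, 4, 0, 6, 7, 8, 3]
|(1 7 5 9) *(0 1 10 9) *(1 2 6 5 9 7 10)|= |(0 2 6 5)(1 10 7 9)|= 4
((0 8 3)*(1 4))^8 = (0 3 8) = [3, 1, 2, 8, 4, 5, 6, 7, 0]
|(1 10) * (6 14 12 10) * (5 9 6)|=|(1 5 9 6 14 12 10)|=7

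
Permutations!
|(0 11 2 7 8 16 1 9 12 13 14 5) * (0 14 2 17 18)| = 8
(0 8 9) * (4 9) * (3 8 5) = (0 5 3 8 4 9) = [5, 1, 2, 8, 9, 3, 6, 7, 4, 0]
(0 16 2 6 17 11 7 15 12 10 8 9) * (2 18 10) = (0 16 18 10 8 9)(2 6 17 11 7 15 12) = [16, 1, 6, 3, 4, 5, 17, 15, 9, 0, 8, 7, 2, 13, 14, 12, 18, 11, 10]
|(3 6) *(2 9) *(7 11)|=|(2 9)(3 6)(7 11)|=2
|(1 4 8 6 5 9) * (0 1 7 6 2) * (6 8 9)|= 14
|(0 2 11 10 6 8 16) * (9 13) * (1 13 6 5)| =|(0 2 11 10 5 1 13 9 6 8 16)| =11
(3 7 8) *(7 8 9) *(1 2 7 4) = (1 2 7 9 4)(3 8) = [0, 2, 7, 8, 1, 5, 6, 9, 3, 4]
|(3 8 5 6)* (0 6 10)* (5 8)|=5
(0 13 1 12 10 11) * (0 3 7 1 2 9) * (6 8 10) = (0 13 2 9)(1 12 6 8 10 11 3 7) = [13, 12, 9, 7, 4, 5, 8, 1, 10, 0, 11, 3, 6, 2]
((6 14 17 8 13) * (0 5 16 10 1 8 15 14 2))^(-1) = (0 2 6 13 8 1 10 16 5)(14 15 17) = [2, 10, 6, 3, 4, 0, 13, 7, 1, 9, 16, 11, 12, 8, 15, 17, 5, 14]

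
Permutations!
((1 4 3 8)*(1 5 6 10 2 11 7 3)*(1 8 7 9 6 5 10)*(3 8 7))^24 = [0, 11, 7, 3, 9, 5, 2, 6, 1, 10, 4, 8] = (1 11 8)(2 7 6)(4 9 10)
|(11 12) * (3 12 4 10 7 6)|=|(3 12 11 4 10 7 6)|=7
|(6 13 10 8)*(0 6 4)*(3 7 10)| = 8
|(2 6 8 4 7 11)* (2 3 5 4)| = |(2 6 8)(3 5 4 7 11)| = 15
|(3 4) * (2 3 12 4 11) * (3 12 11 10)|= 4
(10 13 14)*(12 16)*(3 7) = (3 7)(10 13 14)(12 16) = [0, 1, 2, 7, 4, 5, 6, 3, 8, 9, 13, 11, 16, 14, 10, 15, 12]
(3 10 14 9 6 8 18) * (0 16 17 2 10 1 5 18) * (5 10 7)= (0 16 17 2 7 5 18 3 1 10 14 9 6 8)= [16, 10, 7, 1, 4, 18, 8, 5, 0, 6, 14, 11, 12, 13, 9, 15, 17, 2, 3]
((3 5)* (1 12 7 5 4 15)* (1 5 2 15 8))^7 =[0, 4, 12, 15, 5, 2, 6, 1, 3, 9, 10, 11, 8, 13, 14, 7] =(1 4 5 2 12 8 3 15 7)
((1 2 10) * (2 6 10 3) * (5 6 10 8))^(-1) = (1 10)(2 3)(5 8 6) = [0, 10, 3, 2, 4, 8, 5, 7, 6, 9, 1]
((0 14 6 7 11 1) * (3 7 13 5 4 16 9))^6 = (0 16)(1 4)(3 6)(5 11)(7 13)(9 14) = [16, 4, 2, 6, 1, 11, 3, 13, 8, 14, 10, 5, 12, 7, 9, 15, 0]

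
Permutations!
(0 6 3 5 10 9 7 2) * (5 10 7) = [6, 1, 0, 10, 4, 7, 3, 2, 8, 5, 9] = (0 6 3 10 9 5 7 2)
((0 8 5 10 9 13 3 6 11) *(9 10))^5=(0 3 5 11 13 8 6 9)=[3, 1, 2, 5, 4, 11, 9, 7, 6, 0, 10, 13, 12, 8]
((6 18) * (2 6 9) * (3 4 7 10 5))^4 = (18)(3 5 10 7 4) = [0, 1, 2, 5, 3, 10, 6, 4, 8, 9, 7, 11, 12, 13, 14, 15, 16, 17, 18]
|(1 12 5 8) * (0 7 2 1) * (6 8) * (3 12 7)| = 6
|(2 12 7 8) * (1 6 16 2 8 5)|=7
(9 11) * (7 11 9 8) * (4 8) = [0, 1, 2, 3, 8, 5, 6, 11, 7, 9, 10, 4] = (4 8 7 11)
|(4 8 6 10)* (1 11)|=|(1 11)(4 8 6 10)|=4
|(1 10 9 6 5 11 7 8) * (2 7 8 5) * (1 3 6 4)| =|(1 10 9 4)(2 7 5 11 8 3 6)| =28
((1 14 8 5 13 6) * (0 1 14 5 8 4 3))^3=[13, 6, 2, 5, 1, 14, 3, 7, 8, 9, 10, 11, 12, 4, 0]=(0 13 4 1 6 3 5 14)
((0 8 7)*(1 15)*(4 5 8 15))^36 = (0 15 1 4 5 8 7) = [15, 4, 2, 3, 5, 8, 6, 0, 7, 9, 10, 11, 12, 13, 14, 1]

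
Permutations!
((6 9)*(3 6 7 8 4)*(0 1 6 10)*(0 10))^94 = [4, 3, 2, 8, 7, 5, 0, 6, 9, 1, 10] = (10)(0 4 7 6)(1 3 8 9)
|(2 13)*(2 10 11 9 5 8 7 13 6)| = |(2 6)(5 8 7 13 10 11 9)| = 14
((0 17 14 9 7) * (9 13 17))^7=[9, 1, 2, 3, 4, 5, 6, 0, 8, 7, 10, 11, 12, 17, 13, 15, 16, 14]=(0 9 7)(13 17 14)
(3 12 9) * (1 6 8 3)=(1 6 8 3 12 9)=[0, 6, 2, 12, 4, 5, 8, 7, 3, 1, 10, 11, 9]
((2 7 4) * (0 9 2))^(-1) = (0 4 7 2 9) = [4, 1, 9, 3, 7, 5, 6, 2, 8, 0]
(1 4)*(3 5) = (1 4)(3 5) = [0, 4, 2, 5, 1, 3]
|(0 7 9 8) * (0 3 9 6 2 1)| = 15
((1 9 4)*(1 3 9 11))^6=(11)=[0, 1, 2, 3, 4, 5, 6, 7, 8, 9, 10, 11]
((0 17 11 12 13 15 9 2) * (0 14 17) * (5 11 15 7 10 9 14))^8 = (14 15 17) = [0, 1, 2, 3, 4, 5, 6, 7, 8, 9, 10, 11, 12, 13, 15, 17, 16, 14]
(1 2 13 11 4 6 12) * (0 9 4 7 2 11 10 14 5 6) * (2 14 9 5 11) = (0 5 6 12 1 2 13 10 9 4)(7 14 11) = [5, 2, 13, 3, 0, 6, 12, 14, 8, 4, 9, 7, 1, 10, 11]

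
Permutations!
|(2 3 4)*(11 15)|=6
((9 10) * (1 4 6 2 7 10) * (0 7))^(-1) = (0 2 6 4 1 9 10 7) = [2, 9, 6, 3, 1, 5, 4, 0, 8, 10, 7]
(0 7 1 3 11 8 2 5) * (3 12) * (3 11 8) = (0 7 1 12 11 3 8 2 5) = [7, 12, 5, 8, 4, 0, 6, 1, 2, 9, 10, 3, 11]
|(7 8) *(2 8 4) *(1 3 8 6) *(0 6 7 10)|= |(0 6 1 3 8 10)(2 7 4)|= 6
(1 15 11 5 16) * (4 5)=(1 15 11 4 5 16)=[0, 15, 2, 3, 5, 16, 6, 7, 8, 9, 10, 4, 12, 13, 14, 11, 1]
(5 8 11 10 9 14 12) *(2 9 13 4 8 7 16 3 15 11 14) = (2 9)(3 15 11 10 13 4 8 14 12 5 7 16) = [0, 1, 9, 15, 8, 7, 6, 16, 14, 2, 13, 10, 5, 4, 12, 11, 3]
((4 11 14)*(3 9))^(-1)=(3 9)(4 14 11)=[0, 1, 2, 9, 14, 5, 6, 7, 8, 3, 10, 4, 12, 13, 11]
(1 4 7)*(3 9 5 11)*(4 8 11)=[0, 8, 2, 9, 7, 4, 6, 1, 11, 5, 10, 3]=(1 8 11 3 9 5 4 7)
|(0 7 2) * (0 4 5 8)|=6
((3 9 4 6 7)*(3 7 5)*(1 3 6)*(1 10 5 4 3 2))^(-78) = (4 5)(6 10) = [0, 1, 2, 3, 5, 4, 10, 7, 8, 9, 6]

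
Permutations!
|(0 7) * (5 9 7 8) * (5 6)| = 6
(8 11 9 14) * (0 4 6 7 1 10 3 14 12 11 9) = (0 4 6 7 1 10 3 14 8 9 12 11) = [4, 10, 2, 14, 6, 5, 7, 1, 9, 12, 3, 0, 11, 13, 8]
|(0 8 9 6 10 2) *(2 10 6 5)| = 5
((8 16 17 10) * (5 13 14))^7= (5 13 14)(8 10 17 16)= [0, 1, 2, 3, 4, 13, 6, 7, 10, 9, 17, 11, 12, 14, 5, 15, 8, 16]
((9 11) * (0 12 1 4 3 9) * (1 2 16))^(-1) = (0 11 9 3 4 1 16 2 12) = [11, 16, 12, 4, 1, 5, 6, 7, 8, 3, 10, 9, 0, 13, 14, 15, 2]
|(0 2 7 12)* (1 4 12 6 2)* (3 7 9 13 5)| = 28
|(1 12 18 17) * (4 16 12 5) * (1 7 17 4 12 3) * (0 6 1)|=|(0 6 1 5 12 18 4 16 3)(7 17)|=18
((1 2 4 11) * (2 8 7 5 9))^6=(1 4 9 7)(2 5 8 11)=[0, 4, 5, 3, 9, 8, 6, 1, 11, 7, 10, 2]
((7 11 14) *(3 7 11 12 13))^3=(3 13 12 7)(11 14)=[0, 1, 2, 13, 4, 5, 6, 3, 8, 9, 10, 14, 7, 12, 11]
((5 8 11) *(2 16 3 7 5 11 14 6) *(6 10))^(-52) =(2 3 5 14 6 16 7 8 10) =[0, 1, 3, 5, 4, 14, 16, 8, 10, 9, 2, 11, 12, 13, 6, 15, 7]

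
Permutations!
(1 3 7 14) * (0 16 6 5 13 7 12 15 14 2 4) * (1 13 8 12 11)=(0 16 6 5 8 12 15 14 13 7 2 4)(1 3 11)=[16, 3, 4, 11, 0, 8, 5, 2, 12, 9, 10, 1, 15, 7, 13, 14, 6]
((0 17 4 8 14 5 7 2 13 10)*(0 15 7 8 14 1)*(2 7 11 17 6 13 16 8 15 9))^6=(17)(0 16 10)(1 2 13)(6 8 9)=[16, 2, 13, 3, 4, 5, 8, 7, 9, 6, 0, 11, 12, 1, 14, 15, 10, 17]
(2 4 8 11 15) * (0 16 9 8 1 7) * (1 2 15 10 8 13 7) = (0 16 9 13 7)(2 4)(8 11 10) = [16, 1, 4, 3, 2, 5, 6, 0, 11, 13, 8, 10, 12, 7, 14, 15, 9]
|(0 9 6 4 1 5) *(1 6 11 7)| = |(0 9 11 7 1 5)(4 6)| = 6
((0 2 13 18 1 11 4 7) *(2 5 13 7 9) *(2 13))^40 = (1 13 4)(9 11 18) = [0, 13, 2, 3, 1, 5, 6, 7, 8, 11, 10, 18, 12, 4, 14, 15, 16, 17, 9]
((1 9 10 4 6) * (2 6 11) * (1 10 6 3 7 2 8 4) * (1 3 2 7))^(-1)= (1 3 10 6 9)(4 8 11)= [0, 3, 2, 10, 8, 5, 9, 7, 11, 1, 6, 4]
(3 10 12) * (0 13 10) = [13, 1, 2, 0, 4, 5, 6, 7, 8, 9, 12, 11, 3, 10] = (0 13 10 12 3)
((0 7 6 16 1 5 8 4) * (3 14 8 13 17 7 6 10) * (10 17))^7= (0 3 1 4 10 16 8 13 6 14 5)(7 17)= [3, 4, 2, 1, 10, 0, 14, 17, 13, 9, 16, 11, 12, 6, 5, 15, 8, 7]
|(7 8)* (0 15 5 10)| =4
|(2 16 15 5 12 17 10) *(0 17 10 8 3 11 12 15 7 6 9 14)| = |(0 17 8 3 11 12 10 2 16 7 6 9 14)(5 15)| = 26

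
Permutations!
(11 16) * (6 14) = [0, 1, 2, 3, 4, 5, 14, 7, 8, 9, 10, 16, 12, 13, 6, 15, 11] = (6 14)(11 16)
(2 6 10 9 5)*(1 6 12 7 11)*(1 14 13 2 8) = (1 6 10 9 5 8)(2 12 7 11 14 13) = [0, 6, 12, 3, 4, 8, 10, 11, 1, 5, 9, 14, 7, 2, 13]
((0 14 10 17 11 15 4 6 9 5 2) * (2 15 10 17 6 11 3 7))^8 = [17, 1, 14, 2, 11, 15, 9, 0, 8, 5, 6, 10, 12, 13, 3, 4, 16, 7] = (0 17 7)(2 14 3)(4 11 10 6 9 5 15)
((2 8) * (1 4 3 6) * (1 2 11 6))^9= [0, 1, 8, 3, 4, 5, 2, 7, 11, 9, 10, 6]= (2 8 11 6)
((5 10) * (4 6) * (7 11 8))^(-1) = (4 6)(5 10)(7 8 11) = [0, 1, 2, 3, 6, 10, 4, 8, 11, 9, 5, 7]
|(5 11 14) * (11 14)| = 2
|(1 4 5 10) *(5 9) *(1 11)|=6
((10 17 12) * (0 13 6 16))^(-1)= (0 16 6 13)(10 12 17)= [16, 1, 2, 3, 4, 5, 13, 7, 8, 9, 12, 11, 17, 0, 14, 15, 6, 10]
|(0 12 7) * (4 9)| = 6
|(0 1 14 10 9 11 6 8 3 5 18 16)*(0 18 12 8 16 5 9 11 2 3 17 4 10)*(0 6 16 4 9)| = 16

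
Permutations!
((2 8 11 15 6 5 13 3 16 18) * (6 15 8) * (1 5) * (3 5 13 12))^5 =[0, 16, 12, 1, 4, 2, 3, 7, 11, 9, 10, 8, 6, 18, 14, 15, 13, 17, 5] =(1 16 13 18 5 2 12 6 3)(8 11)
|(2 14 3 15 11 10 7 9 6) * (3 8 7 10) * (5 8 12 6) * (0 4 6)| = 12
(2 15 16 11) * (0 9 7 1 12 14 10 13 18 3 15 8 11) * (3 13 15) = (0 9 7 1 12 14 10 15 16)(2 8 11)(13 18) = [9, 12, 8, 3, 4, 5, 6, 1, 11, 7, 15, 2, 14, 18, 10, 16, 0, 17, 13]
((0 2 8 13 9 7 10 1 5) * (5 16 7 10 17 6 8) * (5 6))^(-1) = (0 5 17 7 16 1 10 9 13 8 6 2) = [5, 10, 0, 3, 4, 17, 2, 16, 6, 13, 9, 11, 12, 8, 14, 15, 1, 7]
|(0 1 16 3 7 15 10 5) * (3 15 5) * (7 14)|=9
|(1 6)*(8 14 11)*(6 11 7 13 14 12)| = |(1 11 8 12 6)(7 13 14)| = 15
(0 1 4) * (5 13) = [1, 4, 2, 3, 0, 13, 6, 7, 8, 9, 10, 11, 12, 5] = (0 1 4)(5 13)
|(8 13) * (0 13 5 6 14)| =6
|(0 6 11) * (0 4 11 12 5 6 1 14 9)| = 12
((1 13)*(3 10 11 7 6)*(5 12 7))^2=(13)(3 11 12 6 10 5 7)=[0, 1, 2, 11, 4, 7, 10, 3, 8, 9, 5, 12, 6, 13]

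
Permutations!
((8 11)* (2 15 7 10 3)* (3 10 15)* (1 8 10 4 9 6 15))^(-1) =(1 7 15 6 9 4 10 11 8)(2 3) =[0, 7, 3, 2, 10, 5, 9, 15, 1, 4, 11, 8, 12, 13, 14, 6]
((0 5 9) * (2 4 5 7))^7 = [7, 1, 4, 3, 5, 9, 6, 2, 8, 0] = (0 7 2 4 5 9)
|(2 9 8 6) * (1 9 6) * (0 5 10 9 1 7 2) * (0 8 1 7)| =|(0 5 10 9 1 7 2 6 8)| =9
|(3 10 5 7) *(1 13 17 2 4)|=20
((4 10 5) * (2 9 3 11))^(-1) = (2 11 3 9)(4 5 10) = [0, 1, 11, 9, 5, 10, 6, 7, 8, 2, 4, 3]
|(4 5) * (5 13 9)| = 4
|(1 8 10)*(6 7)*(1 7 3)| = |(1 8 10 7 6 3)| = 6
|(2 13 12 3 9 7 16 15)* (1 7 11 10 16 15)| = 11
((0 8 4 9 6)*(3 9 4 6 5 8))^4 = (0 8 9)(3 6 5) = [8, 1, 2, 6, 4, 3, 5, 7, 9, 0]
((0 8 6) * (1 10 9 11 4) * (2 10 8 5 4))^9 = (0 1)(2 10 9 11)(4 6)(5 8) = [1, 0, 10, 3, 6, 8, 4, 7, 5, 11, 9, 2]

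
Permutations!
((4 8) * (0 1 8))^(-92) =(8) =[0, 1, 2, 3, 4, 5, 6, 7, 8]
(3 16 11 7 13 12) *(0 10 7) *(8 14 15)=[10, 1, 2, 16, 4, 5, 6, 13, 14, 9, 7, 0, 3, 12, 15, 8, 11]=(0 10 7 13 12 3 16 11)(8 14 15)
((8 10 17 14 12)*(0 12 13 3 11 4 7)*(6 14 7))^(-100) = (0 8 17)(3 4 14)(6 13 11)(7 12 10) = [8, 1, 2, 4, 14, 5, 13, 12, 17, 9, 7, 6, 10, 11, 3, 15, 16, 0]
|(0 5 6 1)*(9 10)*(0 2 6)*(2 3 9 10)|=10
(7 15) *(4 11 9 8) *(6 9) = (4 11 6 9 8)(7 15) = [0, 1, 2, 3, 11, 5, 9, 15, 4, 8, 10, 6, 12, 13, 14, 7]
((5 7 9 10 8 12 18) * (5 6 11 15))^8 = (5 11 18 8 9)(6 12 10 7 15) = [0, 1, 2, 3, 4, 11, 12, 15, 9, 5, 7, 18, 10, 13, 14, 6, 16, 17, 8]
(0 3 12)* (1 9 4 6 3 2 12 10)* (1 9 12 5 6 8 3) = (0 2 5 6 1 12)(3 10 9 4 8) = [2, 12, 5, 10, 8, 6, 1, 7, 3, 4, 9, 11, 0]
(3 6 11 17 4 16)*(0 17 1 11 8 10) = [17, 11, 2, 6, 16, 5, 8, 7, 10, 9, 0, 1, 12, 13, 14, 15, 3, 4] = (0 17 4 16 3 6 8 10)(1 11)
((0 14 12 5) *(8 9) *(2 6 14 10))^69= (0 5 12 14 6 2 10)(8 9)= [5, 1, 10, 3, 4, 12, 2, 7, 9, 8, 0, 11, 14, 13, 6]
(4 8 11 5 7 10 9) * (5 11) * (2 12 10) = [0, 1, 12, 3, 8, 7, 6, 2, 5, 4, 9, 11, 10] = (2 12 10 9 4 8 5 7)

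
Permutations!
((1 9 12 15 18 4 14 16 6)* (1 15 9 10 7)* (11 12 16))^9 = (18) = [0, 1, 2, 3, 4, 5, 6, 7, 8, 9, 10, 11, 12, 13, 14, 15, 16, 17, 18]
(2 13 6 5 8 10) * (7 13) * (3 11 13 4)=(2 7 4 3 11 13 6 5 8 10)=[0, 1, 7, 11, 3, 8, 5, 4, 10, 9, 2, 13, 12, 6]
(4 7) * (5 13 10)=(4 7)(5 13 10)=[0, 1, 2, 3, 7, 13, 6, 4, 8, 9, 5, 11, 12, 10]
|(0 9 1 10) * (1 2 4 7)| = 7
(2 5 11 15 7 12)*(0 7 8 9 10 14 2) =(0 7 12)(2 5 11 15 8 9 10 14) =[7, 1, 5, 3, 4, 11, 6, 12, 9, 10, 14, 15, 0, 13, 2, 8]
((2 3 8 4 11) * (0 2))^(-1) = (0 11 4 8 3 2) = [11, 1, 0, 2, 8, 5, 6, 7, 3, 9, 10, 4]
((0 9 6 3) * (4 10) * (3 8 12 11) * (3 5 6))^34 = [9, 1, 2, 0, 4, 11, 5, 7, 6, 3, 10, 12, 8] = (0 9 3)(5 11 12 8 6)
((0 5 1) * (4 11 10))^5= (0 1 5)(4 10 11)= [1, 5, 2, 3, 10, 0, 6, 7, 8, 9, 11, 4]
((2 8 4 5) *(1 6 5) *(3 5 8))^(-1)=[0, 4, 5, 2, 8, 3, 1, 7, 6]=(1 4 8 6)(2 5 3)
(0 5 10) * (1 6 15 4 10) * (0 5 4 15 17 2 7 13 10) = [4, 6, 7, 3, 0, 1, 17, 13, 8, 9, 5, 11, 12, 10, 14, 15, 16, 2] = (0 4)(1 6 17 2 7 13 10 5)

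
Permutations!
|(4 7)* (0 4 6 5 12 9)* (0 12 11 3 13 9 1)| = |(0 4 7 6 5 11 3 13 9 12 1)| = 11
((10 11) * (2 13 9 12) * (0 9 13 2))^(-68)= (13)(0 9 12)= [9, 1, 2, 3, 4, 5, 6, 7, 8, 12, 10, 11, 0, 13]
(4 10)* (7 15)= (4 10)(7 15)= [0, 1, 2, 3, 10, 5, 6, 15, 8, 9, 4, 11, 12, 13, 14, 7]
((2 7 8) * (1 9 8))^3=(1 2 9 7 8)=[0, 2, 9, 3, 4, 5, 6, 8, 1, 7]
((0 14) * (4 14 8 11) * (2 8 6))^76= (0 14 4 11 8 2 6)= [14, 1, 6, 3, 11, 5, 0, 7, 2, 9, 10, 8, 12, 13, 4]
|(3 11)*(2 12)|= 2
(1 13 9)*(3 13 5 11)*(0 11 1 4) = (0 11 3 13 9 4)(1 5) = [11, 5, 2, 13, 0, 1, 6, 7, 8, 4, 10, 3, 12, 9]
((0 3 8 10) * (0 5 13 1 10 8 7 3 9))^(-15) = (0 9)(1 10 5 13)(3 7) = [9, 10, 2, 7, 4, 13, 6, 3, 8, 0, 5, 11, 12, 1]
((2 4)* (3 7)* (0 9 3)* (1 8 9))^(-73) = [7, 0, 4, 9, 2, 5, 6, 3, 1, 8] = (0 7 3 9 8 1)(2 4)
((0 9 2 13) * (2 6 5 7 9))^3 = (13)(5 6 9 7) = [0, 1, 2, 3, 4, 6, 9, 5, 8, 7, 10, 11, 12, 13]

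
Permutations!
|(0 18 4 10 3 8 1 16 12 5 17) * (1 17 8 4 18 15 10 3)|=|(18)(0 15 10 1 16 12 5 8 17)(3 4)|=18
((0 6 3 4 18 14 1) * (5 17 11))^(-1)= (0 1 14 18 4 3 6)(5 11 17)= [1, 14, 2, 6, 3, 11, 0, 7, 8, 9, 10, 17, 12, 13, 18, 15, 16, 5, 4]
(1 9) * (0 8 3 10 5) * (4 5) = (0 8 3 10 4 5)(1 9) = [8, 9, 2, 10, 5, 0, 6, 7, 3, 1, 4]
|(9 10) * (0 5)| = 2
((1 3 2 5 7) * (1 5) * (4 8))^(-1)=(1 2 3)(4 8)(5 7)=[0, 2, 3, 1, 8, 7, 6, 5, 4]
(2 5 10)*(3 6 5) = [0, 1, 3, 6, 4, 10, 5, 7, 8, 9, 2] = (2 3 6 5 10)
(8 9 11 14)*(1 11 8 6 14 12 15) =(1 11 12 15)(6 14)(8 9) =[0, 11, 2, 3, 4, 5, 14, 7, 9, 8, 10, 12, 15, 13, 6, 1]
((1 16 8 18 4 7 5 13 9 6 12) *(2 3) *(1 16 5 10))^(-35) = (1 5 13 9 6 12 16 8 18 4 7 10)(2 3) = [0, 5, 3, 2, 7, 13, 12, 10, 18, 6, 1, 11, 16, 9, 14, 15, 8, 17, 4]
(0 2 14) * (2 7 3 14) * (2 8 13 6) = (0 7 3 14)(2 8 13 6) = [7, 1, 8, 14, 4, 5, 2, 3, 13, 9, 10, 11, 12, 6, 0]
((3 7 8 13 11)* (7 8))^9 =[0, 1, 2, 8, 4, 5, 6, 7, 13, 9, 10, 3, 12, 11] =(3 8 13 11)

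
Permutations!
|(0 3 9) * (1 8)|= 6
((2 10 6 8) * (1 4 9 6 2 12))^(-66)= [0, 1, 2, 3, 4, 5, 6, 7, 8, 9, 10, 11, 12]= (12)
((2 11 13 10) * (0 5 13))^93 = (0 10)(2 5)(11 13) = [10, 1, 5, 3, 4, 2, 6, 7, 8, 9, 0, 13, 12, 11]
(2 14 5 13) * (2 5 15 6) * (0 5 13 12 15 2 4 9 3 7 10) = (0 5 12 15 6 4 9 3 7 10)(2 14) = [5, 1, 14, 7, 9, 12, 4, 10, 8, 3, 0, 11, 15, 13, 2, 6]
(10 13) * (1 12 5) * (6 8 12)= [0, 6, 2, 3, 4, 1, 8, 7, 12, 9, 13, 11, 5, 10]= (1 6 8 12 5)(10 13)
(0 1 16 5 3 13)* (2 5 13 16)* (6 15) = (0 1 2 5 3 16 13)(6 15) = [1, 2, 5, 16, 4, 3, 15, 7, 8, 9, 10, 11, 12, 0, 14, 6, 13]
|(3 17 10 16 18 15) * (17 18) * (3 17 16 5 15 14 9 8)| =|(3 18 14 9 8)(5 15 17 10)| =20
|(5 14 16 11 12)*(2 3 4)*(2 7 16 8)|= |(2 3 4 7 16 11 12 5 14 8)|= 10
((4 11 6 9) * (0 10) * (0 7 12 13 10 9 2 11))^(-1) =[4, 1, 6, 3, 9, 5, 11, 10, 8, 0, 13, 2, 7, 12] =(0 4 9)(2 6 11)(7 10 13 12)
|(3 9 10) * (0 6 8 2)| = |(0 6 8 2)(3 9 10)| = 12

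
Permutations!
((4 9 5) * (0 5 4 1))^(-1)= (0 1 5)(4 9)= [1, 5, 2, 3, 9, 0, 6, 7, 8, 4]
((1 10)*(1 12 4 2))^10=(12)=[0, 1, 2, 3, 4, 5, 6, 7, 8, 9, 10, 11, 12]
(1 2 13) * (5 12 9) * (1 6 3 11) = [0, 2, 13, 11, 4, 12, 3, 7, 8, 5, 10, 1, 9, 6] = (1 2 13 6 3 11)(5 12 9)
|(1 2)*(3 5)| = 2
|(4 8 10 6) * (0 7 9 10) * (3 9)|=|(0 7 3 9 10 6 4 8)|=8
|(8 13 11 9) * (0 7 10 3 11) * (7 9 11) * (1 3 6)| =20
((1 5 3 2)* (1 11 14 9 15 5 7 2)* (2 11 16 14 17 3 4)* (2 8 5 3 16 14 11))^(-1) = [0, 3, 7, 15, 5, 8, 6, 1, 4, 14, 10, 16, 12, 13, 2, 9, 17, 11] = (1 3 15 9 14 2 7)(4 5 8)(11 16 17)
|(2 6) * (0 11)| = 2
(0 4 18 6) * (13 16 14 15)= (0 4 18 6)(13 16 14 15)= [4, 1, 2, 3, 18, 5, 0, 7, 8, 9, 10, 11, 12, 16, 15, 13, 14, 17, 6]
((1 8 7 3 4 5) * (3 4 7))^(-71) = (1 8 3 7 4 5) = [0, 8, 2, 7, 5, 1, 6, 4, 3]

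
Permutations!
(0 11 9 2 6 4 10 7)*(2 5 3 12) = (0 11 9 5 3 12 2 6 4 10 7) = [11, 1, 6, 12, 10, 3, 4, 0, 8, 5, 7, 9, 2]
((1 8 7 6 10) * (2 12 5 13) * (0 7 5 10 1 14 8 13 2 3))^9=[1, 0, 14, 6, 4, 10, 3, 13, 12, 9, 5, 11, 8, 7, 2]=(0 1)(2 14)(3 6)(5 10)(7 13)(8 12)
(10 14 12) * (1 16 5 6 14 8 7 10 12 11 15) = (1 16 5 6 14 11 15)(7 10 8) = [0, 16, 2, 3, 4, 6, 14, 10, 7, 9, 8, 15, 12, 13, 11, 1, 5]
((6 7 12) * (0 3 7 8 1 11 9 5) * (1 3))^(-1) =(0 5 9 11 1)(3 8 6 12 7) =[5, 0, 2, 8, 4, 9, 12, 3, 6, 11, 10, 1, 7]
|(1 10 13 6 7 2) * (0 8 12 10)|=|(0 8 12 10 13 6 7 2 1)|=9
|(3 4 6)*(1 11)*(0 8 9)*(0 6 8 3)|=|(0 3 4 8 9 6)(1 11)|=6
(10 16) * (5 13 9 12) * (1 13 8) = (1 13 9 12 5 8)(10 16) = [0, 13, 2, 3, 4, 8, 6, 7, 1, 12, 16, 11, 5, 9, 14, 15, 10]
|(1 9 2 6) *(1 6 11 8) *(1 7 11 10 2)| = 6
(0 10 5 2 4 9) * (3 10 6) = (0 6 3 10 5 2 4 9) = [6, 1, 4, 10, 9, 2, 3, 7, 8, 0, 5]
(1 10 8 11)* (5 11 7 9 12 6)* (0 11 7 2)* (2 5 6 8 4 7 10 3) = (0 11 1 3 2)(4 7 9 12 8 5 10) = [11, 3, 0, 2, 7, 10, 6, 9, 5, 12, 4, 1, 8]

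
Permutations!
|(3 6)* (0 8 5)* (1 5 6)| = 6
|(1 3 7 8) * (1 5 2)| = 6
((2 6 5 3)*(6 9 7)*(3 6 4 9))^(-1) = [0, 1, 3, 2, 7, 6, 5, 9, 8, 4] = (2 3)(4 7 9)(5 6)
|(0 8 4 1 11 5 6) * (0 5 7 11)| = |(0 8 4 1)(5 6)(7 11)| = 4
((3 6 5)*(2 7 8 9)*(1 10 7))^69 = (1 8)(2 7)(9 10) = [0, 8, 7, 3, 4, 5, 6, 2, 1, 10, 9]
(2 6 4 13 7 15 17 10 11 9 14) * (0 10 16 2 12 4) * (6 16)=(0 10 11 9 14 12 4 13 7 15 17 6)(2 16)=[10, 1, 16, 3, 13, 5, 0, 15, 8, 14, 11, 9, 4, 7, 12, 17, 2, 6]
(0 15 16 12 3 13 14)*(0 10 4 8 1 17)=(0 15 16 12 3 13 14 10 4 8 1 17)=[15, 17, 2, 13, 8, 5, 6, 7, 1, 9, 4, 11, 3, 14, 10, 16, 12, 0]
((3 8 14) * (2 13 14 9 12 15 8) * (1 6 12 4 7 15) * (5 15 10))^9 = (2 13 14 3)(4 10 15 9 7 5 8) = [0, 1, 13, 2, 10, 8, 6, 5, 4, 7, 15, 11, 12, 14, 3, 9]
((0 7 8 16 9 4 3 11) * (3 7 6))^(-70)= (16)(0 3)(6 11)= [3, 1, 2, 0, 4, 5, 11, 7, 8, 9, 10, 6, 12, 13, 14, 15, 16]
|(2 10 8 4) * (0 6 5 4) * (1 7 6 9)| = |(0 9 1 7 6 5 4 2 10 8)| = 10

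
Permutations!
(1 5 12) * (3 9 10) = (1 5 12)(3 9 10) = [0, 5, 2, 9, 4, 12, 6, 7, 8, 10, 3, 11, 1]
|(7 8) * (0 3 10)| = 6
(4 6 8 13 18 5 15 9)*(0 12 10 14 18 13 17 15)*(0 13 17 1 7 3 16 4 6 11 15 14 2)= (0 12 10 2)(1 7 3 16 4 11 15 9 6 8)(5 13 17 14 18)= [12, 7, 0, 16, 11, 13, 8, 3, 1, 6, 2, 15, 10, 17, 18, 9, 4, 14, 5]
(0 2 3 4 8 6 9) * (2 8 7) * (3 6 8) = (0 3 4 7 2 6 9) = [3, 1, 6, 4, 7, 5, 9, 2, 8, 0]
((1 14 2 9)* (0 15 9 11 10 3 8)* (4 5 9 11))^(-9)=(0 10)(1 4)(2 9)(3 15)(5 14)(8 11)=[10, 4, 9, 15, 1, 14, 6, 7, 11, 2, 0, 8, 12, 13, 5, 3]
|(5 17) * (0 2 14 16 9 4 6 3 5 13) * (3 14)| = 30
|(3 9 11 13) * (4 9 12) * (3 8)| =7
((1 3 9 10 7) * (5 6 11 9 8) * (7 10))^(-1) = (1 7 9 11 6 5 8 3) = [0, 7, 2, 1, 4, 8, 5, 9, 3, 11, 10, 6]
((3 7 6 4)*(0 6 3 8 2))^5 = [0, 1, 2, 7, 4, 5, 6, 3, 8] = (8)(3 7)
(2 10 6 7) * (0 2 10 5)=(0 2 5)(6 7 10)=[2, 1, 5, 3, 4, 0, 7, 10, 8, 9, 6]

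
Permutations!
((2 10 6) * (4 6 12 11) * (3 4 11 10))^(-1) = [0, 1, 6, 2, 3, 5, 4, 7, 8, 9, 12, 11, 10] = (2 6 4 3)(10 12)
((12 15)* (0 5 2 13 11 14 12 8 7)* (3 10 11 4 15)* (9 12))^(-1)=(0 7 8 15 4 13 2 5)(3 12 9 14 11 10)=[7, 1, 5, 12, 13, 0, 6, 8, 15, 14, 3, 10, 9, 2, 11, 4]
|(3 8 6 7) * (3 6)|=|(3 8)(6 7)|=2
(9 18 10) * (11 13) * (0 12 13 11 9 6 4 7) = [12, 1, 2, 3, 7, 5, 4, 0, 8, 18, 6, 11, 13, 9, 14, 15, 16, 17, 10] = (0 12 13 9 18 10 6 4 7)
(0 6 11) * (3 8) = [6, 1, 2, 8, 4, 5, 11, 7, 3, 9, 10, 0] = (0 6 11)(3 8)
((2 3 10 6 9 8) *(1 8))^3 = (1 3 9 2 6 8 10) = [0, 3, 6, 9, 4, 5, 8, 7, 10, 2, 1]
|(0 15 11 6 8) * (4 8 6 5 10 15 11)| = 7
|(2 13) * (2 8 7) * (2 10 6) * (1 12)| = 6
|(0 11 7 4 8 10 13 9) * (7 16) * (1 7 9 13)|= 20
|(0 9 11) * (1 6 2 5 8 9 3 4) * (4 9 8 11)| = |(0 3 9 4 1 6 2 5 11)| = 9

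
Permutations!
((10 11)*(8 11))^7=[0, 1, 2, 3, 4, 5, 6, 7, 11, 9, 8, 10]=(8 11 10)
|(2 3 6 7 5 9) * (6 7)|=|(2 3 7 5 9)|=5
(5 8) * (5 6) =(5 8 6) =[0, 1, 2, 3, 4, 8, 5, 7, 6]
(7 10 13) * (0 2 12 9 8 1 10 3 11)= [2, 10, 12, 11, 4, 5, 6, 3, 1, 8, 13, 0, 9, 7]= (0 2 12 9 8 1 10 13 7 3 11)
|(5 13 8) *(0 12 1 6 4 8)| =|(0 12 1 6 4 8 5 13)| =8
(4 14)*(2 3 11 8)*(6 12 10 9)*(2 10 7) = (2 3 11 8 10 9 6 12 7)(4 14) = [0, 1, 3, 11, 14, 5, 12, 2, 10, 6, 9, 8, 7, 13, 4]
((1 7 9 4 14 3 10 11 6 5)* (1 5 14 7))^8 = (3 6 10 14 11)(4 9 7) = [0, 1, 2, 6, 9, 5, 10, 4, 8, 7, 14, 3, 12, 13, 11]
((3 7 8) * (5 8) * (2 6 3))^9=(2 7)(3 8)(5 6)=[0, 1, 7, 8, 4, 6, 5, 2, 3]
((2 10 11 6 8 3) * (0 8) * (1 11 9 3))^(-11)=(0 6 11 1 8)(2 10 9 3)=[6, 8, 10, 2, 4, 5, 11, 7, 0, 3, 9, 1]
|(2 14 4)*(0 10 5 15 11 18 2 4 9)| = 9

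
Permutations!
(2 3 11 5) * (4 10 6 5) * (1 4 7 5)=(1 4 10 6)(2 3 11 7 5)=[0, 4, 3, 11, 10, 2, 1, 5, 8, 9, 6, 7]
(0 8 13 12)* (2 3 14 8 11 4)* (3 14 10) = (0 11 4 2 14 8 13 12)(3 10) = [11, 1, 14, 10, 2, 5, 6, 7, 13, 9, 3, 4, 0, 12, 8]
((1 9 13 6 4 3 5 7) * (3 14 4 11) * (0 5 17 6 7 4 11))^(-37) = (0 14 17 5 11 6 4 3)(1 7 13 9) = [14, 7, 2, 0, 3, 11, 4, 13, 8, 1, 10, 6, 12, 9, 17, 15, 16, 5]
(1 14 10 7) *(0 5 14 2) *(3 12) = [5, 2, 0, 12, 4, 14, 6, 1, 8, 9, 7, 11, 3, 13, 10] = (0 5 14 10 7 1 2)(3 12)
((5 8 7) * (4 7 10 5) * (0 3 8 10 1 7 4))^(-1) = (0 7 1 8 3)(5 10) = [7, 8, 2, 0, 4, 10, 6, 1, 3, 9, 5]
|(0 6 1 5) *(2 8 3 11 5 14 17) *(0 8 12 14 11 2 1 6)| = 9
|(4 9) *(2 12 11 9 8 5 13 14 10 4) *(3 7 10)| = |(2 12 11 9)(3 7 10 4 8 5 13 14)| = 8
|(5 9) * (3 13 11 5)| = |(3 13 11 5 9)| = 5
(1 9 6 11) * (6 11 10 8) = (1 9 11)(6 10 8) = [0, 9, 2, 3, 4, 5, 10, 7, 6, 11, 8, 1]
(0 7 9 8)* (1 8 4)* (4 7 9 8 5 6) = (0 9 7 8)(1 5 6 4) = [9, 5, 2, 3, 1, 6, 4, 8, 0, 7]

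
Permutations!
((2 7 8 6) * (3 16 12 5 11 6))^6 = (2 5 3)(6 12 8)(7 11 16) = [0, 1, 5, 2, 4, 3, 12, 11, 6, 9, 10, 16, 8, 13, 14, 15, 7]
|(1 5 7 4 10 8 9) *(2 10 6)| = |(1 5 7 4 6 2 10 8 9)| = 9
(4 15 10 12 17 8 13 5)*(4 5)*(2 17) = [0, 1, 17, 3, 15, 5, 6, 7, 13, 9, 12, 11, 2, 4, 14, 10, 16, 8] = (2 17 8 13 4 15 10 12)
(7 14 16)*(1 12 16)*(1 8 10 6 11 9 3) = (1 12 16 7 14 8 10 6 11 9 3) = [0, 12, 2, 1, 4, 5, 11, 14, 10, 3, 6, 9, 16, 13, 8, 15, 7]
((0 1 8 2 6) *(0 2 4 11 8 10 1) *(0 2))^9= (11)(1 10)= [0, 10, 2, 3, 4, 5, 6, 7, 8, 9, 1, 11]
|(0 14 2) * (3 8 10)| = |(0 14 2)(3 8 10)| = 3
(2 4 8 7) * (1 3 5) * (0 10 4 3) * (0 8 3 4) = (0 10)(1 8 7 2 4 3 5) = [10, 8, 4, 5, 3, 1, 6, 2, 7, 9, 0]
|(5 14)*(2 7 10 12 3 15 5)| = |(2 7 10 12 3 15 5 14)| = 8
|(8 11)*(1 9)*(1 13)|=|(1 9 13)(8 11)|=6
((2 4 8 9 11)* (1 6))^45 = (11)(1 6) = [0, 6, 2, 3, 4, 5, 1, 7, 8, 9, 10, 11]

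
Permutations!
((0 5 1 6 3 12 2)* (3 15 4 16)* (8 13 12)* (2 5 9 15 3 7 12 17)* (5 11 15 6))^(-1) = (0 2 17 13 8 3 6 9)(1 5)(4 15 11 12 7 16) = [2, 5, 17, 6, 15, 1, 9, 16, 3, 0, 10, 12, 7, 8, 14, 11, 4, 13]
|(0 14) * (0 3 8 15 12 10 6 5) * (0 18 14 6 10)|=|(0 6 5 18 14 3 8 15 12)|=9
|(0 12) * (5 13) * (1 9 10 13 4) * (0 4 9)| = 4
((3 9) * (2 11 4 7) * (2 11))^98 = (4 11 7) = [0, 1, 2, 3, 11, 5, 6, 4, 8, 9, 10, 7]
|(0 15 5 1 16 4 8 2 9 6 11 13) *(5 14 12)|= |(0 15 14 12 5 1 16 4 8 2 9 6 11 13)|= 14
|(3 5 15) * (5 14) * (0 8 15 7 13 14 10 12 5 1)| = |(0 8 15 3 10 12 5 7 13 14 1)| = 11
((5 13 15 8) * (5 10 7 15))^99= (5 13)(7 10 8 15)= [0, 1, 2, 3, 4, 13, 6, 10, 15, 9, 8, 11, 12, 5, 14, 7]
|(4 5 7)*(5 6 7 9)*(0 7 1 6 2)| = |(0 7 4 2)(1 6)(5 9)| = 4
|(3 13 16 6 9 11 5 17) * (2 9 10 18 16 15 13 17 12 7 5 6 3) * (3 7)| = 12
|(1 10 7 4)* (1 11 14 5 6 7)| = 6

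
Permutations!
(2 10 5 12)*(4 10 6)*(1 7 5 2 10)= (1 7 5 12 10 2 6 4)= [0, 7, 6, 3, 1, 12, 4, 5, 8, 9, 2, 11, 10]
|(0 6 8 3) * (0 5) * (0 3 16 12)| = |(0 6 8 16 12)(3 5)| = 10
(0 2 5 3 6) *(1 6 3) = (0 2 5 1 6) = [2, 6, 5, 3, 4, 1, 0]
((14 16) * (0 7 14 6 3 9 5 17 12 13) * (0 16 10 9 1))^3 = [10, 14, 2, 7, 4, 13, 0, 9, 8, 12, 17, 11, 6, 3, 5, 15, 1, 16] = (0 10 17 16 1 14 5 13 3 7 9 12 6)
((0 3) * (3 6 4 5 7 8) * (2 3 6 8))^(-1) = (0 3 2 7 5 4 6 8) = [3, 1, 7, 2, 6, 4, 8, 5, 0]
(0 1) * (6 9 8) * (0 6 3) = (0 1 6 9 8 3) = [1, 6, 2, 0, 4, 5, 9, 7, 3, 8]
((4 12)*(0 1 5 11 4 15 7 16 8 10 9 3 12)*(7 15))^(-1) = (0 4 11 5 1)(3 9 10 8 16 7 12) = [4, 0, 2, 9, 11, 1, 6, 12, 16, 10, 8, 5, 3, 13, 14, 15, 7]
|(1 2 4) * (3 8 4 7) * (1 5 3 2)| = |(2 7)(3 8 4 5)| = 4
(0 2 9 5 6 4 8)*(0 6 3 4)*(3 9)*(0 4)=(0 2 3)(4 8 6)(5 9)=[2, 1, 3, 0, 8, 9, 4, 7, 6, 5]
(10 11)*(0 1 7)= (0 1 7)(10 11)= [1, 7, 2, 3, 4, 5, 6, 0, 8, 9, 11, 10]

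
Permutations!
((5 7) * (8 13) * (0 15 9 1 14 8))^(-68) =(0 9 14 13 15 1 8) =[9, 8, 2, 3, 4, 5, 6, 7, 0, 14, 10, 11, 12, 15, 13, 1]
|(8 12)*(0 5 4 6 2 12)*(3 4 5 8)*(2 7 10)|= |(0 8)(2 12 3 4 6 7 10)|= 14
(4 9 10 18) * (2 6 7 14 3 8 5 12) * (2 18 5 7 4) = (2 6 4 9 10 5 12 18)(3 8 7 14) = [0, 1, 6, 8, 9, 12, 4, 14, 7, 10, 5, 11, 18, 13, 3, 15, 16, 17, 2]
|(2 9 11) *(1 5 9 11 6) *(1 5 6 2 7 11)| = |(1 6 5 9 2)(7 11)| = 10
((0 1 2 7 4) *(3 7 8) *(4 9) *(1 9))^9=(9)(1 7 3 8 2)=[0, 7, 1, 8, 4, 5, 6, 3, 2, 9]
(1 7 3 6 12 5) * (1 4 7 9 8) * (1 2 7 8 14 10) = (1 9 14 10)(2 7 3 6 12 5 4 8) = [0, 9, 7, 6, 8, 4, 12, 3, 2, 14, 1, 11, 5, 13, 10]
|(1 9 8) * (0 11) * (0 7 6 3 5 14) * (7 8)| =|(0 11 8 1 9 7 6 3 5 14)| =10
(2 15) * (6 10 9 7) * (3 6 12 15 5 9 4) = [0, 1, 5, 6, 3, 9, 10, 12, 8, 7, 4, 11, 15, 13, 14, 2] = (2 5 9 7 12 15)(3 6 10 4)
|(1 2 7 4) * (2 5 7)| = |(1 5 7 4)| = 4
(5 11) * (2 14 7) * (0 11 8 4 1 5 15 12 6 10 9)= (0 11 15 12 6 10 9)(1 5 8 4)(2 14 7)= [11, 5, 14, 3, 1, 8, 10, 2, 4, 0, 9, 15, 6, 13, 7, 12]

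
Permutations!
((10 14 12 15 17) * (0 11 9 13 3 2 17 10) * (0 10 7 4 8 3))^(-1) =(0 13 9 11)(2 3 8 4 7 15 12 14 10 17) =[13, 1, 3, 8, 7, 5, 6, 15, 4, 11, 17, 0, 14, 9, 10, 12, 16, 2]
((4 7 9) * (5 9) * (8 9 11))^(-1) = [0, 1, 2, 3, 9, 7, 6, 4, 11, 8, 10, 5] = (4 9 8 11 5 7)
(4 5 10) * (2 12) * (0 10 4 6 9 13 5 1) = (0 10 6 9 13 5 4 1)(2 12) = [10, 0, 12, 3, 1, 4, 9, 7, 8, 13, 6, 11, 2, 5]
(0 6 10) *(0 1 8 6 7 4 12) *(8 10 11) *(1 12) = (0 7 4 1 10 12)(6 11 8) = [7, 10, 2, 3, 1, 5, 11, 4, 6, 9, 12, 8, 0]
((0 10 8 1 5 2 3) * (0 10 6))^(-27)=(0 6)(1 3)(2 8)(5 10)=[6, 3, 8, 1, 4, 10, 0, 7, 2, 9, 5]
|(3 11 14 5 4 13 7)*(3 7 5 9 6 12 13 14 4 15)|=10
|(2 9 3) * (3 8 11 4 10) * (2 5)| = 8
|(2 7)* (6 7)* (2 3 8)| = |(2 6 7 3 8)| = 5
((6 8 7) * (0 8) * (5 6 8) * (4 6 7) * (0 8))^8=(0 7 5)(4 8 6)=[7, 1, 2, 3, 8, 0, 4, 5, 6]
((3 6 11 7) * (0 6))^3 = (0 7 6 3 11) = [7, 1, 2, 11, 4, 5, 3, 6, 8, 9, 10, 0]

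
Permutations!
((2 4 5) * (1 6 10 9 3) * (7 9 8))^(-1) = [0, 3, 5, 9, 2, 4, 1, 8, 10, 7, 6] = (1 3 9 7 8 10 6)(2 5 4)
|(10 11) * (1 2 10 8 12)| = |(1 2 10 11 8 12)| = 6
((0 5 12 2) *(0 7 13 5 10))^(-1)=(0 10)(2 12 5 13 7)=[10, 1, 12, 3, 4, 13, 6, 2, 8, 9, 0, 11, 5, 7]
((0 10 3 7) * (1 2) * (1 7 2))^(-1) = (0 7 2 3 10) = [7, 1, 3, 10, 4, 5, 6, 2, 8, 9, 0]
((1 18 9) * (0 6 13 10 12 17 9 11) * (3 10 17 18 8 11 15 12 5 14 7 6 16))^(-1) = (0 11 8 1 9 17 13 6 7 14 5 10 3 16)(12 15 18) = [11, 9, 2, 16, 4, 10, 7, 14, 1, 17, 3, 8, 15, 6, 5, 18, 0, 13, 12]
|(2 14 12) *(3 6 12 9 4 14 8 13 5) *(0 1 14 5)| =12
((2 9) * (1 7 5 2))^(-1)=(1 9 2 5 7)=[0, 9, 5, 3, 4, 7, 6, 1, 8, 2]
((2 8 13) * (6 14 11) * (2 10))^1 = (2 8 13 10)(6 14 11) = [0, 1, 8, 3, 4, 5, 14, 7, 13, 9, 2, 6, 12, 10, 11]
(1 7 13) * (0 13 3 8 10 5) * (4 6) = (0 13 1 7 3 8 10 5)(4 6) = [13, 7, 2, 8, 6, 0, 4, 3, 10, 9, 5, 11, 12, 1]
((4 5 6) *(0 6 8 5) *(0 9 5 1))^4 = (0 5 6 8 4 1 9) = [5, 9, 2, 3, 1, 6, 8, 7, 4, 0]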